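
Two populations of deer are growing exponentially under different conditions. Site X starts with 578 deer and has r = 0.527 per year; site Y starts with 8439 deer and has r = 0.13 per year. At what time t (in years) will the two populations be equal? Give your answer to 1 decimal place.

6.8 years

Set 578·e^(0.527t) = 8439·e^(0.13t).
e^((0.527 − 0.13)t) = 8439/578 → e^(0.397·t) = 14.6.
0.397·t = ln(14.6) = 2.681, so t = 2.681/0.397 = 6.7533.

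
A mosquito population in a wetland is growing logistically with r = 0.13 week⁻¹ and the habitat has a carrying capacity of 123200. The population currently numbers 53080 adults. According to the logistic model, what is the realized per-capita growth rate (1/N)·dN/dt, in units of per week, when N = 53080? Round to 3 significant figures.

0.0740 per week

(1/N)·dN/dt = r(1 − N/K) = 0.13 × (1 − 53080/123200).
= 0.13 × 0.56916 = 0.07399.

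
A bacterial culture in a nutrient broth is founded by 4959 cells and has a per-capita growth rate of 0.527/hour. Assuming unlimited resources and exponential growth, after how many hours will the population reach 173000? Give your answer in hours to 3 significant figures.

6.74 hours

Set N₀·e^(rt) = 173000: e^(0.527·t) = 173000/4959 = 34.886.
0.527·t = ln(34.886) = 3.5521, so t = 3.5521/0.527 = 6.7402.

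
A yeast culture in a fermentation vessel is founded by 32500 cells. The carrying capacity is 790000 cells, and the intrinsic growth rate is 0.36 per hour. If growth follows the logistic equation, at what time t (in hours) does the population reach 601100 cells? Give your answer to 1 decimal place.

12.0 hours

A = (K − N₀)/N₀ = (790000 − 32500)/32500 = 23.308.
Solve 790000/(1 + 23.308·e^(−0.36t)) = 601100: 1 + 23.308·e^(−0.36t) = 1.3143, so e^(−0.36t) = 0.013483.
−0.36·t = ln(0.013483) = -4.3063, so t = 4.3063/0.36 = 11.962.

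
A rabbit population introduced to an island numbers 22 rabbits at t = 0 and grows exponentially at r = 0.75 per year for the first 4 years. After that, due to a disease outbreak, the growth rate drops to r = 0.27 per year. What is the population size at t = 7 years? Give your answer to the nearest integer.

993 rabbits

Phase 1: N(4) = 22·e^(0.75×4) = 22·e^3 = 441.882.
Phase 2 runs for 7 − 4 = 3 years at r = 0.27.
N(7) = 441.882·e^(0.27×3) = 441.882·e^0.81 = 993.31.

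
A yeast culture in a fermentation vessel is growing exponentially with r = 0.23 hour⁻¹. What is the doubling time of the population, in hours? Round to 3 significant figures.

Doubling time t_d = ln(2)/r = 0.6931/0.23 = 3.0137.

3.01 hours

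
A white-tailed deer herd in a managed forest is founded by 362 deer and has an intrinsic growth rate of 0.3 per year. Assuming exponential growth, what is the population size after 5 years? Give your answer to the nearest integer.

1622 deer

N(t) = N₀·e^(rt) = 362 × e^(0.3×5) = 362 × e^1.5.
e^1.5 ≈ 4.4817, so N ≈ 362 × 4.4817 = 1622.37.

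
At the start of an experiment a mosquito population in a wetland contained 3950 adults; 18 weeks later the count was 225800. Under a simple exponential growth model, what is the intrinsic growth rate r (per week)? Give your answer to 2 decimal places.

0.22 per week

From N(t) = N₀·e^(rt): e^(r·18) = 225800/3950 = 57.165.
r·18 = ln(57.165) = 4.0459, so r = 4.0459/18 = 0.22477.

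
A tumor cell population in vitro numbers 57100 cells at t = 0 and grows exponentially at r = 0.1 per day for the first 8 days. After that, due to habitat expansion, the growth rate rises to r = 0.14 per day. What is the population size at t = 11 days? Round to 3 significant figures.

193000 cells

Phase 1: N(8) = 57100·e^(0.1×8) = 57100·e^0.8 = 127078.
Phase 2 runs for 11 − 8 = 3 days at r = 0.14.
N(11) = 127078·e^(0.14×3) = 127078·e^0.42 = 193408.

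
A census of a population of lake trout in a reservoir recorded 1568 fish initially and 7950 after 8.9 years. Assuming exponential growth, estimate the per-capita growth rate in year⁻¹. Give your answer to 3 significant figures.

0.182 per year

From N(t) = N₀·e^(rt): e^(r·8.9) = 7950/1568 = 5.0702.
r·8.9 = ln(5.0702) = 1.6234, so r = 1.6234/8.9 = 0.1824.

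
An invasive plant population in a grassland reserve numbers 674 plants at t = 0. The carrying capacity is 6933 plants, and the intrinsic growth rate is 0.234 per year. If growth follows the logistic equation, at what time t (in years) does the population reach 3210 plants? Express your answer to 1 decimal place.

A = (K − N₀)/N₀ = (6933 − 674)/674 = 9.2864.
Solve 6933/(1 + 9.2864·e^(−0.234t)) = 3210: 1 + 9.2864·e^(−0.234t) = 2.1598, so e^(−0.234t) = 0.124894.
−0.234·t = ln(0.124894) = -2.0803, so t = 2.0803/0.234 = 8.8901.

8.9 years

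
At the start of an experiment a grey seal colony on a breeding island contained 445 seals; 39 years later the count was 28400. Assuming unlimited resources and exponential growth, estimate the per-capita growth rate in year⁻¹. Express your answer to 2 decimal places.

0.11 per year

From N(t) = N₀·e^(rt): e^(r·39) = 28400/445 = 63.82.
r·39 = ln(63.82) = 4.1561, so r = 4.1561/39 = 0.10657.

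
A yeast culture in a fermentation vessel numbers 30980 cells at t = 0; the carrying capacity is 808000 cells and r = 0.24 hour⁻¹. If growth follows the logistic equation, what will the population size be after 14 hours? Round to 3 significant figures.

432000 cells

A = (K − N₀)/N₀ = (808000 − 30980)/30980 = 25.081.
N(t) = K/(1 + A·e^(−rt)) = 808000/(1 + 25.081×e^(−0.24×14)).
e^(−3.36) = 0.034735; denominator = 1 + 25.081×0.034735 = 1.8712.
N = 808000/1.8712 = 431807.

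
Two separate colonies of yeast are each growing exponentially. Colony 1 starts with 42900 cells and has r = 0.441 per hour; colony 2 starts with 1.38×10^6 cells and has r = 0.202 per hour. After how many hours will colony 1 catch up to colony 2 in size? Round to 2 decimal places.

14.52 hours

Set 42900·e^(0.441t) = 1.38×10^6·e^(0.202t).
e^((0.441 − 0.202)t) = 1.38×10^6/42900 → e^(0.239·t) = 32.168.
0.239·t = ln(32.168) = 3.471, so t = 3.471/0.239 = 14.523.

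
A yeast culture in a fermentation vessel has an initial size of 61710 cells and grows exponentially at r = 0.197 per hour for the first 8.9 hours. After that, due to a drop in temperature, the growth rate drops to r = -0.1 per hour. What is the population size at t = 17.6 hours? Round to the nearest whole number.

149268 cells

Phase 1: N(8.9) = 61710·e^(0.197×8.9) = 61710·e^1.753 = 356290.
Phase 2 runs for 17.6 − 8.9 = 8.7 hours at r = -0.1.
N(17.6) = 356290·e^(-0.1×8.7) = 356290·e^-0.87 = 149268.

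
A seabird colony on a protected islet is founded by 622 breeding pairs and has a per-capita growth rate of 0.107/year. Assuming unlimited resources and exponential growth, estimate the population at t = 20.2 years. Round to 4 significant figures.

N(t) = N₀·e^(rt) = 622 × e^(0.107×20.2) = 622 × e^2.161.
e^2.161 ≈ 8.6833, so N ≈ 622 × 8.6833 = 5401.

5401 breeding pairs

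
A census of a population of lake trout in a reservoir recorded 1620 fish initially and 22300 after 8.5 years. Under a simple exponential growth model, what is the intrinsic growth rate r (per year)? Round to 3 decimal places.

From N(t) = N₀·e^(rt): e^(r·8.5) = 22300/1620 = 13.765.
r·8.5 = ln(13.765) = 2.6222, so r = 2.6222/8.5 = 0.30849.

0.308 per year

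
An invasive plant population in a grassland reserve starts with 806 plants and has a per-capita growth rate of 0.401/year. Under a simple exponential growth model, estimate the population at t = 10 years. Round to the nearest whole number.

44448 plants

N(t) = N₀·e^(rt) = 806 × e^(0.401×10) = 806 × e^4.01.
e^4.01 ≈ 55.147, so N ≈ 806 × 55.147 = 44448.4.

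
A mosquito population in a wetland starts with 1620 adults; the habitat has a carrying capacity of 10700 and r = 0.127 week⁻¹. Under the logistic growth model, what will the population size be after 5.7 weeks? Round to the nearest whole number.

2878 adults

A = (K − N₀)/N₀ = (10700 − 1620)/1620 = 5.6049.
N(t) = K/(1 + A·e^(−rt)) = 10700/(1 + 5.6049×e^(−0.127×5.7)).
e^(−0.7239) = 0.48486; denominator = 1 + 5.6049×0.48486 = 3.7176.
N = 10700/3.7176 = 2878.2.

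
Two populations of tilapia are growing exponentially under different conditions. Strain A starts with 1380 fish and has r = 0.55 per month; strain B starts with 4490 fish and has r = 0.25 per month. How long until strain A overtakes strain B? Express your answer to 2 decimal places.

Set 1380·e^(0.55t) = 4490·e^(0.25t).
e^((0.55 − 0.25)t) = 4490/1380 → e^(0.3·t) = 3.2536.
0.3·t = ln(3.2536) = 1.1798, so t = 1.1798/0.3 = 3.9326.

3.93 months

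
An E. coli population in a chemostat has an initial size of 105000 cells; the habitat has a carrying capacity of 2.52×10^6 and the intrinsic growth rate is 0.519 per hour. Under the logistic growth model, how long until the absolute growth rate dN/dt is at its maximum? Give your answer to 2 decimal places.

Logistic growth is fastest at N = K/2 = 1.26×10^6.
A = (K − N₀)/N₀ = 23. Set K/(1 + A·e^(−rt)) = K/2 → A·e^(−rt) = 1.
e^(−0.519t) = 1/23 = 0.0434783, so t = ln(23)/0.519 = 3.1355/0.519 = 6.0414.

6.04 hours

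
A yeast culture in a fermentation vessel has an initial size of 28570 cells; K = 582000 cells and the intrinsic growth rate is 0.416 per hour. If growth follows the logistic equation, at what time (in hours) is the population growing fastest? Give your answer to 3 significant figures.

7.12 hours

Logistic growth is fastest at N = K/2 = 291000.
A = (K − N₀)/N₀ = 19.371. Set K/(1 + A·e^(−rt)) = K/2 → A·e^(−rt) = 1.
e^(−0.416t) = 1/19.371 = 0.0516235, so t = ln(19.371)/0.416 = 2.9638/0.416 = 7.1245.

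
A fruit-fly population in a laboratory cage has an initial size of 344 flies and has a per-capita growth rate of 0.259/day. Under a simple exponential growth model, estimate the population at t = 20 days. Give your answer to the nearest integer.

N(t) = N₀·e^(rt) = 344 × e^(0.259×20) = 344 × e^5.18.
e^5.18 ≈ 177.68, so N ≈ 344 × 177.68 = 61122.9.

61123 flies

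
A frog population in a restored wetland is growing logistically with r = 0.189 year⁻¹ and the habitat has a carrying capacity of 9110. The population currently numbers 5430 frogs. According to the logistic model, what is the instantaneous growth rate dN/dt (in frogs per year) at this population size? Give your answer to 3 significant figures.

dN/dt = rN(1 − N/K) = 0.189 × 5430 × (1 − 5430/9110).
1 − 5430/9110 = 0.40395; dN/dt = 0.189 × 5430 × 0.40395 = 414.56.

415 frogs per year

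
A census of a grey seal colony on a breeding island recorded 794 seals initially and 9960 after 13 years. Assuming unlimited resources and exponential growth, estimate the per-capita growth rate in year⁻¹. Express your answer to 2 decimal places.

0.19 per year

From N(t) = N₀·e^(rt): e^(r·13) = 9960/794 = 12.544.
r·13 = ln(12.544) = 2.5292, so r = 2.5292/13 = 0.19456.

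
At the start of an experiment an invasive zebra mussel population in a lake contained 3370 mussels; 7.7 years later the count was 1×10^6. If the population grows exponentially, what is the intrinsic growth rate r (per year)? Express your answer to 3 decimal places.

From N(t) = N₀·e^(rt): e^(r·7.7) = 1×10^6/3370 = 296.74.
r·7.7 = ln(296.74) = 5.6928, so r = 5.6928/7.7 = 0.73933.

0.739 per year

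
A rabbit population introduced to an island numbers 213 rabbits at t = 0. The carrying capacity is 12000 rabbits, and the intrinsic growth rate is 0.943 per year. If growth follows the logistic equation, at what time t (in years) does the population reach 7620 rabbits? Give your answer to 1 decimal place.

A = (K − N₀)/N₀ = (12000 − 213)/213 = 55.338.
Solve 12000/(1 + 55.338·e^(−0.943t)) = 7620: 1 + 55.338·e^(−0.943t) = 1.5748, so e^(−0.943t) = 0.0103871.
−0.943·t = ln(0.0103871) = -4.5672, so t = 4.5672/0.943 = 4.8433.

4.8 years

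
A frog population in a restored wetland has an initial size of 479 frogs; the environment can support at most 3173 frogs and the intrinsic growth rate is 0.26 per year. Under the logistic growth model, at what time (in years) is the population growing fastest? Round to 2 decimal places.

Logistic growth is fastest at N = K/2 = 1586.5.
A = (K − N₀)/N₀ = 5.6242. Set K/(1 + A·e^(−rt)) = K/2 → A·e^(−rt) = 1.
e^(−0.26t) = 1/5.6242 = 0.177803, so t = ln(5.6242)/0.26 = 1.7271/0.26 = 6.6426.

6.64 years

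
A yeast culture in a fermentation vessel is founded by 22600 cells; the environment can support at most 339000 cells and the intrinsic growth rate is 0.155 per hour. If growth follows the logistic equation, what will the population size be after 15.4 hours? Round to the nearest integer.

A = (K − N₀)/N₀ = (339000 − 22600)/22600 = 14.
N(t) = K/(1 + A·e^(−rt)) = 339000/(1 + 14×e^(−0.155×15.4)).
e^(−2.387) = 0.091905; denominator = 1 + 14×0.091905 = 2.2867.
N = 339000/2.2867 = 148251.

148251 cells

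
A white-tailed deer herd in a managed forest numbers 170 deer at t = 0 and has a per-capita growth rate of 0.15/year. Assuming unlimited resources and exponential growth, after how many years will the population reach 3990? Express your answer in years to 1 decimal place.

21.0 years

Set N₀·e^(rt) = 3990: e^(0.15·t) = 3990/170 = 23.471.
0.15·t = ln(23.471) = 3.1557, so t = 3.1557/0.15 = 21.038.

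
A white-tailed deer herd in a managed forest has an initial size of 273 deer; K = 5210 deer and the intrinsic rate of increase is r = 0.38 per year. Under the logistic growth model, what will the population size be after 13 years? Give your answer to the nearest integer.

4613 deer

A = (K − N₀)/N₀ = (5210 − 273)/273 = 18.084.
N(t) = K/(1 + A·e^(−rt)) = 5210/(1 + 18.084×e^(−0.38×13)).
e^(−4.94) = 0.0071546; denominator = 1 + 18.084×0.0071546 = 1.1294.
N = 5210/1.1294 = 4613.13.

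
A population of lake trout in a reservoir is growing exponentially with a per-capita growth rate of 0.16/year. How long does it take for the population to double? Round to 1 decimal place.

Doubling time t_d = ln(2)/r = 0.6931/0.16 = 4.3322.

4.3 years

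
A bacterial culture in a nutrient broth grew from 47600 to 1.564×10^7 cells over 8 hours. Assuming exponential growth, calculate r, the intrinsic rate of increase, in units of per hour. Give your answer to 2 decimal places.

0.72 per hour

From N(t) = N₀·e^(rt): e^(r·8) = 1.564×10^7/47600 = 328.57.
r·8 = ln(328.57) = 5.7948, so r = 5.7948/8 = 0.72434.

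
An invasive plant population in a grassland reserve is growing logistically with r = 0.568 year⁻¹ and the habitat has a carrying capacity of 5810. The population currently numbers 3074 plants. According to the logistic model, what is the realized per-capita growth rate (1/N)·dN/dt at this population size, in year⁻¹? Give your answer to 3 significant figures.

(1/N)·dN/dt = r(1 − N/K) = 0.568 × (1 − 3074/5810).
= 0.568 × 0.47091 = 0.26748.

0.267 per year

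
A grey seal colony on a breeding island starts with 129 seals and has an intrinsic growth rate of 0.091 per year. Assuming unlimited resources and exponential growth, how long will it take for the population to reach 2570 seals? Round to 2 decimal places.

Set N₀·e^(rt) = 2570: e^(0.091·t) = 2570/129 = 19.922.
0.091·t = ln(19.922) = 2.9918, so t = 2.9918/0.091 = 32.877.

32.88 years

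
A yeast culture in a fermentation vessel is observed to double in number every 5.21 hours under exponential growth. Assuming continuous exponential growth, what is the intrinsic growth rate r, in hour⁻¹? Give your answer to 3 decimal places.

0.133 per hour

r = ln(2)/t_d = 0.6931/5.21 = 0.13304.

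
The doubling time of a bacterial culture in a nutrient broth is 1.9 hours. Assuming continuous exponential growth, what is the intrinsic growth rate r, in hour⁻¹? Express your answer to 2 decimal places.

0.36 per hour

r = ln(2)/t_d = 0.6931/1.9 = 0.36481.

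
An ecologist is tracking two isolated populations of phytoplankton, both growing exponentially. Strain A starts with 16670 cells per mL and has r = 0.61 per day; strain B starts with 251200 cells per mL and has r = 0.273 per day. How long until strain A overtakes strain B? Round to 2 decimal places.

Set 16670·e^(0.61t) = 251200·e^(0.273t).
e^((0.61 − 0.273)t) = 251200/16670 → e^(0.337·t) = 15.069.
0.337·t = ln(15.069) = 2.7126, so t = 2.7126/0.337 = 8.0494.

8.05 days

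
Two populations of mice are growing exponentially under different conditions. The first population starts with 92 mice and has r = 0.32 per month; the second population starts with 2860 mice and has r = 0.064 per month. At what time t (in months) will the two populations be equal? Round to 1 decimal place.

13.4 months

Set 92·e^(0.32t) = 2860·e^(0.064t).
e^((0.32 − 0.064)t) = 2860/92 → e^(0.256·t) = 31.087.
0.256·t = ln(31.087) = 3.4368, so t = 3.4368/0.256 = 13.425.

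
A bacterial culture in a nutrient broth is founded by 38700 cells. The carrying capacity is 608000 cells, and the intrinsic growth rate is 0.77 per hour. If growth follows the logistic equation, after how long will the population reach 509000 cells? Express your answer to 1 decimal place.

A = (K − N₀)/N₀ = (608000 − 38700)/38700 = 14.711.
Solve 608000/(1 + 14.711·e^(−0.77t)) = 509000: 1 + 14.711·e^(−0.77t) = 1.1945, so e^(−0.77t) = 0.0132217.
−0.77·t = ln(0.0132217) = -4.3259, so t = 4.3259/0.77 = 5.618.

5.6 hours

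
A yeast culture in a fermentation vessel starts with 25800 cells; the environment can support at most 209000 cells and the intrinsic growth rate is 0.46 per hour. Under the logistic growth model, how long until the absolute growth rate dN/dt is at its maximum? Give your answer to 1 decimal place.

4.3 hours

Logistic growth is fastest at N = K/2 = 104500.
A = (K − N₀)/N₀ = 7.1008. Set K/(1 + A·e^(−rt)) = K/2 → A·e^(−rt) = 1.
e^(−0.46t) = 1/7.1008 = 0.14083, so t = ln(7.1008)/0.46 = 1.9602/0.46 = 4.2613.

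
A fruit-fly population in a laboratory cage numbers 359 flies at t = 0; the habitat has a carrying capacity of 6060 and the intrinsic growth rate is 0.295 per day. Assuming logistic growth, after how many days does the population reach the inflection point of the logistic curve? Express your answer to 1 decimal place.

Logistic growth is fastest at N = K/2 = 3030.
A = (K − N₀)/N₀ = 15.88. Set K/(1 + A·e^(−rt)) = K/2 → A·e^(−rt) = 1.
e^(−0.295t) = 1/15.88 = 0.0629714, so t = ln(15.88)/0.295 = 2.7651/0.295 = 9.3731.

9.4 days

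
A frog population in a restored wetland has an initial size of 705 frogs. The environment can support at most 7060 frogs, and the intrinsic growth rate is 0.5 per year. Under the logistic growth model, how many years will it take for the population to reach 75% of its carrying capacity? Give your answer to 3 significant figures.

A = (K − N₀)/N₀ = (7060 − 705)/705 = 9.0142.
Solve 7060/(1 + 9.0142·e^(−0.5t)) = 5295: 1 + 9.0142·e^(−0.5t) = 1.3333, so e^(−0.5t) = 0.0369788.
−0.5·t = ln(0.0369788) = -3.2974, so t = 3.2974/0.5 = 6.5948.

6.59 years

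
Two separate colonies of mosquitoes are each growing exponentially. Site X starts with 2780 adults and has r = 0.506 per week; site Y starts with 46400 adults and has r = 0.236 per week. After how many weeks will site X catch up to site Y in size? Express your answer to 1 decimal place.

10.4 weeks

Set 2780·e^(0.506t) = 46400·e^(0.236t).
e^((0.506 − 0.236)t) = 46400/2780 → e^(0.27·t) = 16.691.
0.27·t = ln(16.691) = 2.8148, so t = 2.8148/0.27 = 10.425.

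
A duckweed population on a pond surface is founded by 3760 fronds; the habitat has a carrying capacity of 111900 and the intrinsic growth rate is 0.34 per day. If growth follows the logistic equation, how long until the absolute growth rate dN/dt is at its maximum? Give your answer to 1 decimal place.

9.9 days

Logistic growth is fastest at N = K/2 = 55950.
A = (K − N₀)/N₀ = 28.761. Set K/(1 + A·e^(−rt)) = K/2 → A·e^(−rt) = 1.
e^(−0.34t) = 1/28.761 = 0.0347697, so t = ln(28.761)/0.34 = 3.359/0.34 = 9.8794.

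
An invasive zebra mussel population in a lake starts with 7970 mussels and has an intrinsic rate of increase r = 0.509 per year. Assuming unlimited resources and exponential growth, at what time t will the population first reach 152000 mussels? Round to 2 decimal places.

Set N₀·e^(rt) = 152000: e^(0.509·t) = 152000/7970 = 19.072.
0.509·t = ln(19.072) = 2.9482, so t = 2.9482/0.509 = 5.7921.

5.79 years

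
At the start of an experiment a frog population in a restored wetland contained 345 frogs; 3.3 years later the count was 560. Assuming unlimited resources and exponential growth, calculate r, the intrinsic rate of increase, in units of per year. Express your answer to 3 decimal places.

0.147 per year

From N(t) = N₀·e^(rt): e^(r·3.3) = 560/345 = 1.6232.
r·3.3 = ln(1.6232) = 0.48439, so r = 0.48439/3.3 = 0.14679.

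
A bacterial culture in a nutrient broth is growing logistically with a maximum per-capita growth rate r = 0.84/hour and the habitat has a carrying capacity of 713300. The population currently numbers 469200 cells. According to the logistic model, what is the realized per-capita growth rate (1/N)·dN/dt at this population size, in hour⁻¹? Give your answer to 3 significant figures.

(1/N)·dN/dt = r(1 − N/K) = 0.84 × (1 − 469200/713300).
= 0.84 × 0.34221 = 0.28746.

0.287 per hour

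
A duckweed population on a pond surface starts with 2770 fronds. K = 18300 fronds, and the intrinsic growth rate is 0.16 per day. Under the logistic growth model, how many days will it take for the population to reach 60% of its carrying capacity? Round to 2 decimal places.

A = (K − N₀)/N₀ = (18300 − 2770)/2770 = 5.6065.
Solve 18300/(1 + 5.6065·e^(−0.16t)) = 10980: 1 + 5.6065·e^(−0.16t) = 1.6667, so e^(−0.16t) = 0.11891.
−0.16·t = ln(0.11891) = -2.1294, so t = 2.1294/0.16 = 13.309.

13.31 days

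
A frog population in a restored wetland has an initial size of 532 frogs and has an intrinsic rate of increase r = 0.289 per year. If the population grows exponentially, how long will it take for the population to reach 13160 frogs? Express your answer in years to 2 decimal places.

Set N₀·e^(rt) = 13160: e^(0.289·t) = 13160/532 = 24.737.
0.289·t = ln(24.737) = 3.2083, so t = 3.2083/0.289 = 11.101.

11.10 years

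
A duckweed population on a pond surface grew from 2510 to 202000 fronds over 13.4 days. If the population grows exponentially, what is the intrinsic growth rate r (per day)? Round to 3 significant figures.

0.327 per day

From N(t) = N₀·e^(rt): e^(r·13.4) = 202000/2510 = 80.478.
r·13.4 = ln(80.478) = 4.388, so r = 4.388/13.4 = 0.32746.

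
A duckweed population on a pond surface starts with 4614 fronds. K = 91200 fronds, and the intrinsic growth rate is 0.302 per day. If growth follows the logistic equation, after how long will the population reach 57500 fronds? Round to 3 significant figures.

A = (K − N₀)/N₀ = (91200 − 4614)/4614 = 18.766.
Solve 91200/(1 + 18.766·e^(−0.302t)) = 57500: 1 + 18.766·e^(−0.302t) = 1.5861, so e^(−0.302t) = 0.0312314.
−0.302·t = ln(0.0312314) = -3.4663, so t = 3.4663/0.302 = 11.478.

11.5 days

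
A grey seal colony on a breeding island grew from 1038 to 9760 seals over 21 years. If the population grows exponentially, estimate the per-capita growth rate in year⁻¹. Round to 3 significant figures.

From N(t) = N₀·e^(rt): e^(r·21) = 9760/1038 = 9.4027.
r·21 = ln(9.4027) = 2.241, so r = 2.241/21 = 0.10671.

0.107 per year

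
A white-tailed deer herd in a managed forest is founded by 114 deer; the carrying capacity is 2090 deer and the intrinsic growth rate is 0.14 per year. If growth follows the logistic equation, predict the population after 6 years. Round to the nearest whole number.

246 deer

A = (K − N₀)/N₀ = (2090 − 114)/114 = 17.333.
N(t) = K/(1 + A·e^(−rt)) = 2090/(1 + 17.333×e^(−0.14×6)).
e^(−0.84) = 0.43171; denominator = 1 + 17.333×0.43171 = 8.483.
N = 2090/8.483 = 246.376.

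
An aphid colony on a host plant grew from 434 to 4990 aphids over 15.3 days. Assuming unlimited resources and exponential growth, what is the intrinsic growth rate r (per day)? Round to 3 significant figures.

From N(t) = N₀·e^(rt): e^(r·15.3) = 4990/434 = 11.498.
r·15.3 = ln(11.498) = 2.4421, so r = 2.4421/15.3 = 0.15962.

0.160 per day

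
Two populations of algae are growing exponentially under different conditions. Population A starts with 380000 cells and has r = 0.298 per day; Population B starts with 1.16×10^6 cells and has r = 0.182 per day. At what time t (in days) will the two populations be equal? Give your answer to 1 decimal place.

9.6 days

Set 380000·e^(0.298t) = 1.16×10^6·e^(0.182t).
e^((0.298 − 0.182)t) = 1.16×10^6/380000 → e^(0.116·t) = 3.0526.
0.116·t = ln(3.0526) = 1.116, so t = 1.116/0.116 = 9.6207.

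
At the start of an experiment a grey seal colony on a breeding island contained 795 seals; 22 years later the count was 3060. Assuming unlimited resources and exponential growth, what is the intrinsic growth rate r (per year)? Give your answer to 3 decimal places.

From N(t) = N₀·e^(rt): e^(r·22) = 3060/795 = 3.8491.
r·22 = ln(3.8491) = 1.3478, so r = 1.3478/22 = 0.061265.

0.061 per year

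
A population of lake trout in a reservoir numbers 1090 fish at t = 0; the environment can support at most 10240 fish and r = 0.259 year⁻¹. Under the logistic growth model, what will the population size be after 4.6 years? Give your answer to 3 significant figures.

2880 fish

A = (K − N₀)/N₀ = (10240 − 1090)/1090 = 8.3945.
N(t) = K/(1 + A·e^(−rt)) = 10240/(1 + 8.3945×e^(−0.259×4.6)).
e^(−1.191) = 0.3038; denominator = 1 + 8.3945×0.3038 = 3.5502.
N = 10240/3.5502 = 2884.34.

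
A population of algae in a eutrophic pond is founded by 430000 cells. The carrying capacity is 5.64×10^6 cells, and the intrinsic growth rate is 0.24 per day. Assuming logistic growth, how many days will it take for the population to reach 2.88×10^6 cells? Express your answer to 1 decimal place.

A = (K − N₀)/N₀ = (5.64×10^6 − 430000)/430000 = 12.116.
Solve 5.64×10^6/(1 + 12.116·e^(−0.24t)) = 2.88×10^6: 1 + 12.116·e^(−0.24t) = 1.9583, so e^(−0.24t) = 0.0790947.
−0.24·t = ln(0.0790947) = -2.5371, so t = 2.5371/0.24 = 10.571.

10.6 days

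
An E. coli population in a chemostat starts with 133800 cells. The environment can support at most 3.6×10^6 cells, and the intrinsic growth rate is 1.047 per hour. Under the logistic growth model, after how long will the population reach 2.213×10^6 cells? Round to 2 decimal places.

A = (K − N₀)/N₀ = (3.6×10^6 − 133800)/133800 = 25.906.
Solve 3.6×10^6/(1 + 25.906·e^(−1.047t)) = 2.213×10^6: 1 + 25.906·e^(−1.047t) = 1.6268, so e^(−1.047t) = 0.0241934.
−1.047·t = ln(0.0241934) = -3.7217, so t = 3.7217/1.047 = 3.5546.

3.55 hours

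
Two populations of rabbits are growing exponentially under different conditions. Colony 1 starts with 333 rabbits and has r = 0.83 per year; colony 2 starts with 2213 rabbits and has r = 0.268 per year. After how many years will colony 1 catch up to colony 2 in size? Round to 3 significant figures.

3.37 years

Set 333·e^(0.83t) = 2213·e^(0.268t).
e^((0.83 − 0.268)t) = 2213/333 → e^(0.562·t) = 6.6456.
0.562·t = ln(6.6456) = 1.894, so t = 1.894/0.562 = 3.37.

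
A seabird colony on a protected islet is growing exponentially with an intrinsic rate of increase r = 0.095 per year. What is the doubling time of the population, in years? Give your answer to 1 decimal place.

7.3 years

Doubling time t_d = ln(2)/r = 0.6931/0.095 = 7.2963.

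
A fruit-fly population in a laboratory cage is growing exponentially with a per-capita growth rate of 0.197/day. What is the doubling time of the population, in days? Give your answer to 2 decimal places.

Doubling time t_d = ln(2)/r = 0.6931/0.197 = 3.5185.

3.52 days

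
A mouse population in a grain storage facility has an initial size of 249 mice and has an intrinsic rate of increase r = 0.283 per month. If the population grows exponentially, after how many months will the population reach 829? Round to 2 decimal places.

4.25 months

Set N₀·e^(rt) = 829: e^(0.283·t) = 829/249 = 3.3293.
0.283·t = ln(3.3293) = 1.2028, so t = 1.2028/0.283 = 4.2501.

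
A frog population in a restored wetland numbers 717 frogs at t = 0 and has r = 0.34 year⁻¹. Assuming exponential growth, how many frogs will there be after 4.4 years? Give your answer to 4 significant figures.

3201 frogs

N(t) = N₀·e^(rt) = 717 × e^(0.34×4.4) = 717 × e^1.496.
e^1.496 ≈ 4.4638, so N ≈ 717 × 4.4638 = 3200.54.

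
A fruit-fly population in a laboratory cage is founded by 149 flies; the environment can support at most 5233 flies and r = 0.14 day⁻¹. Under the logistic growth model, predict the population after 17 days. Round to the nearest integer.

1259 flies

A = (K − N₀)/N₀ = (5233 − 149)/149 = 34.121.
N(t) = K/(1 + A·e^(−rt)) = 5233/(1 + 34.121×e^(−0.14×17)).
e^(−2.38) = 0.092551; denominator = 1 + 34.121×0.092551 = 4.1579.
N = 5233/4.1579 = 1258.57.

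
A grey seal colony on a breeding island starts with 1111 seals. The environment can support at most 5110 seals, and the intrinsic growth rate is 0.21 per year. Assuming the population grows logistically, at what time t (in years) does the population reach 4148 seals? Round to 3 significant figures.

A = (K − N₀)/N₀ = (5110 − 1111)/1111 = 3.5995.
Solve 5110/(1 + 3.5995·e^(−0.21t)) = 4148: 1 + 3.5995·e^(−0.21t) = 1.2319, so e^(−0.21t) = 0.0644316.
−0.21·t = ln(0.0644316) = -2.7422, so t = 2.7422/0.21 = 13.058.

13.1 years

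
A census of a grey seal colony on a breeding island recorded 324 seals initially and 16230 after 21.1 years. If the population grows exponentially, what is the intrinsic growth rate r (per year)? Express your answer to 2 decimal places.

From N(t) = N₀·e^(rt): e^(r·21.1) = 16230/324 = 50.093.
r·21.1 = ln(50.093) = 3.9139, so r = 3.9139/21.1 = 0.18549.

0.19 per year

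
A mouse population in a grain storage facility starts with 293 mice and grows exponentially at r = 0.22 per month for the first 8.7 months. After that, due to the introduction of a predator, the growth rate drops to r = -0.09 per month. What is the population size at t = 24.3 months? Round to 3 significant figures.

Phase 1: N(8.7) = 293·e^(0.22×8.7) = 293·e^1.914 = 1986.59.
Phase 2 runs for 24.3 − 8.7 = 15.6 months at r = -0.09.
N(24.3) = 1986.59·e^(-0.09×15.6) = 1986.59·e^-1.404 = 487.93.

488 mice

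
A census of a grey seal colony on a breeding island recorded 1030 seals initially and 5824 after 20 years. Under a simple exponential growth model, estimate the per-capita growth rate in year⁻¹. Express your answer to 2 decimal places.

0.09 per year

From N(t) = N₀·e^(rt): e^(r·20) = 5824/1030 = 5.6544.
r·20 = ln(5.6544) = 1.7324, so r = 1.7324/20 = 0.086621.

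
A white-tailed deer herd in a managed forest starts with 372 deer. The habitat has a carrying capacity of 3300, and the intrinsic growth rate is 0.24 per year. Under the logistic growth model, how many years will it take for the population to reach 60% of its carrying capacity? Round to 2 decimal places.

A = (K − N₀)/N₀ = (3300 − 372)/372 = 7.871.
Solve 3300/(1 + 7.871·e^(−0.24t)) = 1980: 1 + 7.871·e^(−0.24t) = 1.6667, so e^(−0.24t) = 0.0846995.
−0.24·t = ln(0.0846995) = -2.4686, so t = 2.4686/0.24 = 10.286.

10.29 years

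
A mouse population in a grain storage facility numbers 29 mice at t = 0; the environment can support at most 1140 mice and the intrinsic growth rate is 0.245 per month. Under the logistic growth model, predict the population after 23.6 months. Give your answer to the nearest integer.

1020 mice

A = (K − N₀)/N₀ = (1140 − 29)/29 = 38.31.
N(t) = K/(1 + A·e^(−rt)) = 1140/(1 + 38.31×e^(−0.245×23.6)).
e^(−5.782) = 0.0030825; denominator = 1 + 38.31×0.0030825 = 1.1181.
N = 1140/1.1181 = 1019.59.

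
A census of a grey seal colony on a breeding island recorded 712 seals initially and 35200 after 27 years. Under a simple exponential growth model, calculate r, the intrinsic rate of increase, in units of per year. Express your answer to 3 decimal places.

0.144 per year

From N(t) = N₀·e^(rt): e^(r·27) = 35200/712 = 49.438.
r·27 = ln(49.438) = 3.9007, so r = 3.9007/27 = 0.14447.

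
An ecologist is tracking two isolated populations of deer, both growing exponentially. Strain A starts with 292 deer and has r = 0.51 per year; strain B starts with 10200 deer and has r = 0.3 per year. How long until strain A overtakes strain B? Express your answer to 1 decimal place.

Set 292·e^(0.51t) = 10200·e^(0.3t).
e^((0.51 − 0.3)t) = 10200/292 → e^(0.21·t) = 34.932.
0.21·t = ln(34.932) = 3.5534, so t = 3.5534/0.21 = 16.921.

16.9 years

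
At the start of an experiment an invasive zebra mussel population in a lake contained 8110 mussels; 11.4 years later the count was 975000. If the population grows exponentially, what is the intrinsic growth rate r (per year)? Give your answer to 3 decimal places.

From N(t) = N₀·e^(rt): e^(r·11.4) = 975000/8110 = 120.22.
r·11.4 = ln(120.22) = 4.7893, so r = 4.7893/11.4 = 0.42012.

0.420 per year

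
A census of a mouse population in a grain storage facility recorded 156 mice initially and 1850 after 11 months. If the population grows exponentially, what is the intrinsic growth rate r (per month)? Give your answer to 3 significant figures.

From N(t) = N₀·e^(rt): e^(r·11) = 1850/156 = 11.859.
r·11 = ln(11.859) = 2.4731, so r = 2.4731/11 = 0.22483.

0.225 per month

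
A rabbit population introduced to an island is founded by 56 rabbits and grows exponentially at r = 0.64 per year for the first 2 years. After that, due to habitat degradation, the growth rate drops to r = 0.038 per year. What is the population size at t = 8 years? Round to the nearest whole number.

253 rabbits

Phase 1: N(2) = 56·e^(0.64×2) = 56·e^1.28 = 201.412.
Phase 2 runs for 8 − 2 = 6 years at r = 0.038.
N(8) = 201.412·e^(0.038×6) = 201.412·e^0.228 = 252.99.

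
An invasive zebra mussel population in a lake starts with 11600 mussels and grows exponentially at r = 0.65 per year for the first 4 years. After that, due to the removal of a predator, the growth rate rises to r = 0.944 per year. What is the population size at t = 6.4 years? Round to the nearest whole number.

1505086 mussels

Phase 1: N(4) = 11600·e^(0.65×4) = 11600·e^2.6 = 156179.
Phase 2 runs for 6.4 − 4 = 2.4 years at r = 0.944.
N(6.4) = 156179·e^(0.944×2.4) = 156179·e^2.266 = 1.505086×10^6.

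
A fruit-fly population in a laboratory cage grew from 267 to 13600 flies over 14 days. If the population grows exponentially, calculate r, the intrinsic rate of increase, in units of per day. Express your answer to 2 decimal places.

0.28 per day

From N(t) = N₀·e^(rt): e^(r·14) = 13600/267 = 50.936.
r·14 = ln(50.936) = 3.9306, so r = 3.9306/14 = 0.28076.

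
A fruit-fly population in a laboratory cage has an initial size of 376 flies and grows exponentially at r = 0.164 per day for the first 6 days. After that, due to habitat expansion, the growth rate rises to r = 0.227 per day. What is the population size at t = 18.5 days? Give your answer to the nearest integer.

Phase 1: N(6) = 376·e^(0.164×6) = 376·e^0.984 = 1005.85.
Phase 2 runs for 18.5 − 6 = 12.5 days at r = 0.227.
N(18.5) = 1005.85·e^(0.227×12.5) = 1005.85·e^2.837 = 17172.9.

17173 flies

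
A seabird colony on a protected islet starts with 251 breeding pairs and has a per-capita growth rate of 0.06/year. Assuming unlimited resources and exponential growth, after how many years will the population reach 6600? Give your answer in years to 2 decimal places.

Set N₀·e^(rt) = 6600: e^(0.06·t) = 6600/251 = 26.295.
0.06·t = ln(26.295) = 3.2694, so t = 3.2694/0.06 = 54.49.

54.49 years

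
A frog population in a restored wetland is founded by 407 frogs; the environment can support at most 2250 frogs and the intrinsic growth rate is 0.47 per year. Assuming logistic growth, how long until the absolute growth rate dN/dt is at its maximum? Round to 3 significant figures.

3.21 years

Logistic growth is fastest at N = K/2 = 1125.
A = (K − N₀)/N₀ = 4.5283. Set K/(1 + A·e^(−rt)) = K/2 → A·e^(−rt) = 1.
e^(−0.47t) = 1/4.5283 = 0.220836, so t = ln(4.5283)/0.47 = 1.5103/0.47 = 3.2135.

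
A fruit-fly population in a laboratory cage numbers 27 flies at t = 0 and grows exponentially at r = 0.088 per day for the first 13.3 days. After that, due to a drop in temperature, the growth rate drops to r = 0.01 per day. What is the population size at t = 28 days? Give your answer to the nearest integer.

101 flies

Phase 1: N(13.3) = 27·e^(0.088×13.3) = 27·e^1.17 = 87.0286.
Phase 2 runs for 28 − 13.3 = 14.7 days at r = 0.01.
N(28) = 87.0286·e^(0.01×14.7) = 87.0286·e^0.147 = 100.81.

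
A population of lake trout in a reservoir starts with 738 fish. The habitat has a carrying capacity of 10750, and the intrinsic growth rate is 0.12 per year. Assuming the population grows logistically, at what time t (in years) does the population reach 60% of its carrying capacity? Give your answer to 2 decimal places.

25.11 years

A = (K − N₀)/N₀ = (10750 − 738)/738 = 13.566.
Solve 10750/(1 + 13.566·e^(−0.12t)) = 6450: 1 + 13.566·e^(−0.12t) = 1.6667, so e^(−0.12t) = 0.049141.
−0.12·t = ln(0.049141) = -3.0131, so t = 3.0131/0.12 = 25.109.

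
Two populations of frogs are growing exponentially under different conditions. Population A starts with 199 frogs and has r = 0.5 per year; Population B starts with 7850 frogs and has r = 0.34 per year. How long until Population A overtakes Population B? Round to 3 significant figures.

Set 199·e^(0.5t) = 7850·e^(0.34t).
e^((0.5 − 0.34)t) = 7850/199 → e^(0.16·t) = 39.447.
0.16·t = ln(39.447) = 3.675, so t = 3.675/0.16 = 22.969.

23.0 years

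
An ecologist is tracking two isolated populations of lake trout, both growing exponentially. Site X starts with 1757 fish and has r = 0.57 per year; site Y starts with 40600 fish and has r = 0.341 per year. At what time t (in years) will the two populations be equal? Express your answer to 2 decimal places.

Set 1757·e^(0.57t) = 40600·e^(0.341t).
e^((0.57 − 0.341)t) = 40600/1757 → e^(0.229·t) = 23.108.
0.229·t = ln(23.108) = 3.1402, so t = 3.1402/0.229 = 13.712.

13.71 years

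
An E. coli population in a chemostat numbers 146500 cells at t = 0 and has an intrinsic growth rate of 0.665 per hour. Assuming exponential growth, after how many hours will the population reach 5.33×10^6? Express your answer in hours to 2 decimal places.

Set N₀·e^(rt) = 5.33×10^6: e^(0.665·t) = 5.33×10^6/146500 = 36.382.
0.665·t = ln(36.382) = 3.5941, so t = 3.5941/0.665 = 5.4046.

5.40 hours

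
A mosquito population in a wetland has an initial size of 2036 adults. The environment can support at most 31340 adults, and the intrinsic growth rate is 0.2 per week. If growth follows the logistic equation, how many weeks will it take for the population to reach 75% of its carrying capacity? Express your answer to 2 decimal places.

A = (K − N₀)/N₀ = (31340 − 2036)/2036 = 14.393.
Solve 31340/(1 + 14.393·e^(−0.2t)) = 23505: 1 + 14.393·e^(−0.2t) = 1.3333, so e^(−0.2t) = 0.0231595.
−0.2·t = ln(0.0231595) = -3.7653, so t = 3.7653/0.2 = 18.827.

18.83 weeks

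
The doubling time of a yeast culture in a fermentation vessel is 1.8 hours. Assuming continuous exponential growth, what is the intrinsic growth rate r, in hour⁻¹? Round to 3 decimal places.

r = ln(2)/t_d = 0.6931/1.8 = 0.38508.

0.385 per hour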